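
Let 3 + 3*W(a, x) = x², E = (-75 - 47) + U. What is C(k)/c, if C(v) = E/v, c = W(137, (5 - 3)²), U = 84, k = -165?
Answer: 38/715 ≈ 0.053147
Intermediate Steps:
E = -38 (E = (-75 - 47) + 84 = -122 + 84 = -38)
W(a, x) = -1 + x²/3
c = 13/3 (c = -1 + ((5 - 3)²)²/3 = -1 + (2²)²/3 = -1 + (⅓)*4² = -1 + (⅓)*16 = -1 + 16/3 = 13/3 ≈ 4.3333)
C(v) = -38/v
C(k)/c = (-38/(-165))/(13/3) = -38*(-1/165)*(3/13) = (38/165)*(3/13) = 38/715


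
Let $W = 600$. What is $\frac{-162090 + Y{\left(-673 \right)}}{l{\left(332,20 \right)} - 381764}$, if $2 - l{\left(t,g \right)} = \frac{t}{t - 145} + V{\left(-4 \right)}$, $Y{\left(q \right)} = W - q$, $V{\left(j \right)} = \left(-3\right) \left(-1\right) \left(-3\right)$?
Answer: $\frac{30072779}{71388143} \approx 0.42126$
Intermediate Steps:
$V{\left(j \right)} = -9$ ($V{\left(j \right)} = 3 \left(-3\right) = -9$)
$Y{\left(q \right)} = 600 - q$
$l{\left(t,g \right)} = 11 - \frac{t}{-145 + t}$ ($l{\left(t,g \right)} = 2 - \left(\frac{t}{t - 145} - 9\right) = 2 - \left(\frac{t}{-145 + t} - 9\right) = 2 - \left(-9 + \frac{t}{-145 + t}\right) = 11 - \frac{t}{-145 + t}$)
$\frac{-162090 + Y{\left(-673 \right)}}{l{\left(332,20 \right)} - 381764} = \frac{-162090 + \left(600 - -673\right)}{\frac{5 \left(-319 + 2 \cdot 332\right)}{-145 + 332} - 381764} = \frac{-162090 + \left(600 + 673\right)}{\frac{5 \left(-319 + 664\right)}{187} - 381764} = \frac{-162090 + 1273}{5 \cdot \frac{1}{187} \cdot 345 - 381764} = - \frac{160817}{\frac{1725}{187} - 381764} = - \frac{160817}{- \frac{71388143}{187}} = \left(-160817\right) \left(- \frac{187}{71388143}\right) = \frac{30072779}{71388143}$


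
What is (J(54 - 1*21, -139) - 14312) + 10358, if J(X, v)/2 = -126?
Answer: -4206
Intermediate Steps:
J(X, v) = -252 (J(X, v) = 2*(-126) = -252)
(J(54 - 1*21, -139) - 14312) + 10358 = (-252 - 14312) + 10358 = -14564 + 10358 = -4206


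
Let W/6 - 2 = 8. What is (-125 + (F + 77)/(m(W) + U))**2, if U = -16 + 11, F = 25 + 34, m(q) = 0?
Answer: 579121/25 ≈ 23165.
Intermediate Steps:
W = 60 (W = 12 + 6*8 = 12 + 48 = 60)
F = 59
U = -5
(-125 + (F + 77)/(m(W) + U))**2 = (-125 + (59 + 77)/(0 - 5))**2 = (-125 + 136/(-5))**2 = (-125 + 136*(-1/5))**2 = (-125 - 136/5)**2 = (-761/5)**2 = 579121/25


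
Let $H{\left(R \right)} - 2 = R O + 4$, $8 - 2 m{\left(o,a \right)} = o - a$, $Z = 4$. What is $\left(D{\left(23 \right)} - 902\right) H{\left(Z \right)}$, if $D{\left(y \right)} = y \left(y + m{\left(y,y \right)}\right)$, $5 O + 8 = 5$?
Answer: $- \frac{5058}{5} \approx -1011.6$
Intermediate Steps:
$O = - \frac{3}{5}$ ($O = - \frac{8}{5} + \frac{1}{5} \cdot 5 = - \frac{8}{5} + 1 = - \frac{3}{5} \approx -0.6$)
$m{\left(o,a \right)} = 4 + \frac{a}{2} - \frac{o}{2}$ ($m{\left(o,a \right)} = 4 - \frac{o - a}{2} = 4 + \left(\frac{a}{2} - \frac{o}{2}\right) = 4 + \frac{a}{2} - \frac{o}{2}$)
$D{\left(y \right)} = y \left(4 + y\right)$ ($D{\left(y \right)} = y \left(y + \left(4 + \frac{y}{2} - \frac{y}{2}\right)\right) = y \left(y + 4\right) = y \left(4 + y\right)$)
$H{\left(R \right)} = 6 - \frac{3 R}{5}$ ($H{\left(R \right)} = 2 + \left(R \left(- \frac{3}{5}\right) + 4\right) = 2 - \left(-4 + \frac{3 R}{5}\right) = 6 - \frac{3 R}{5}$)
$\left(D{\left(23 \right)} - 902\right) H{\left(Z \right)} = \left(23 \left(4 + 23\right) - 902\right) \left(6 - \frac{12}{5}\right) = \left(23 \cdot 27 - 902\right) \left(6 - \frac{12}{5}\right) = \left(621 - 902\right) \frac{18}{5} = \left(-281\right) \frac{18}{5} = - \frac{5058}{5}$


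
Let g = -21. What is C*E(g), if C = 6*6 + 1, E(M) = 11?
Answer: 407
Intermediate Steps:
C = 37 (C = 36 + 1 = 37)
C*E(g) = 37*11 = 407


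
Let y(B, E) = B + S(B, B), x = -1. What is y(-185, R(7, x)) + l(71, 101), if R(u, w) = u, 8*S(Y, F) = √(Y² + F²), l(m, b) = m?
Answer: -114 + 185*√2/8 ≈ -81.296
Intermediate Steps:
S(Y, F) = √(F² + Y²)/8 (S(Y, F) = √(Y² + F²)/8 = √(F² + Y²)/8)
y(B, E) = B + √2*√(B²)/8 (y(B, E) = B + √(B² + B²)/8 = B + √(2*B²)/8 = B + (√2*√(B²))/8 = B + √2*√(B²)/8)
y(-185, R(7, x)) + l(71, 101) = (-185 + √2*√((-185)²)/8) + 71 = (-185 + √2*√34225/8) + 71 = (-185 + (⅛)*√2*185) + 71 = (-185 + 185*√2/8) + 71 = -114 + 185*√2/8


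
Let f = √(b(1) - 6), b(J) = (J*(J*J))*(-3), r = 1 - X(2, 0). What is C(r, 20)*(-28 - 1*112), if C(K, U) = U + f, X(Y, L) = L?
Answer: -2800 - 420*I ≈ -2800.0 - 420.0*I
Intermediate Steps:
r = 1 (r = 1 - 1*0 = 1 + 0 = 1)
b(J) = -3*J³ (b(J) = (J*J²)*(-3) = J³*(-3) = -3*J³)
f = 3*I (f = √(-3*1³ - 6) = √(-3*1 - 6) = √(-3 - 6) = √(-9) = 3*I ≈ 3.0*I)
C(K, U) = U + 3*I
C(r, 20)*(-28 - 1*112) = (20 + 3*I)*(-28 - 1*112) = (20 + 3*I)*(-28 - 112) = (20 + 3*I)*(-140) = -2800 - 420*I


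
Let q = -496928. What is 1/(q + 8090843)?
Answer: 1/7593915 ≈ 1.3168e-7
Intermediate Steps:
1/(q + 8090843) = 1/(-496928 + 8090843) = 1/7593915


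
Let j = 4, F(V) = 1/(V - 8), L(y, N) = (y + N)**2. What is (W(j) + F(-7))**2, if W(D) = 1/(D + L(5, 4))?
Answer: 196/65025 ≈ 0.0030142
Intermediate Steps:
L(y, N) = (N + y)**2
F(V) = 1/(-8 + V)
W(D) = 1/(81 + D) (W(D) = 1/(D + (4 + 5)**2) = 1/(D + 9**2) = 1/(D + 81) = 1/(81 + D))
(W(j) + F(-7))**2 = (1/(81 + 4) + 1/(-8 - 7))**2 = (1/85 + 1/(-15))**2 = (1/85 - 1/15)**2 = (-14/255)**2 = 196/65025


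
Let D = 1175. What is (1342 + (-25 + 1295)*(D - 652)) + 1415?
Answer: 666967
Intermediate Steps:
(1342 + (-25 + 1295)*(D - 652)) + 1415 = (1342 + (-25 + 1295)*(1175 - 652)) + 1415 = (1342 + 1270*523) + 1415 = (1342 + 664210) + 1415 = 665552 + 1415 = 666967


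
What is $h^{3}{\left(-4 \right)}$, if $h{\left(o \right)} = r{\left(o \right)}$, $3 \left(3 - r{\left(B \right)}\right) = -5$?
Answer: $\frac{2744}{27} \approx 101.63$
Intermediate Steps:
$r{\left(B \right)} = \frac{14}{3}$ ($r{\left(B \right)} = 3 - - \frac{5}{3} = 3 + \frac{5}{3} = \frac{14}{3}$)
$h{\left(o \right)} = \frac{14}{3}$
$h^{3}{\left(-4 \right)} = \left(\frac{14}{3}\right)^{3} = \frac{2744}{27}$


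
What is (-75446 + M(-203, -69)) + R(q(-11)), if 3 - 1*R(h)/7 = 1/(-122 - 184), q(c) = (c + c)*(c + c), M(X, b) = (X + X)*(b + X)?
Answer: 10712149/306 ≈ 35007.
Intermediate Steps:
M(X, b) = 2*X*(X + b) (M(X, b) = (2*X)*(X + b) = 2*X*(X + b))
q(c) = 4*c**2 (q(c) = (2*c)*(2*c) = 4*c**2)
R(h) = 6433/306 (R(h) = 21 - 7/(-122 - 184) = 21 - 7/(-306) = 21 - 7*(-1/306) = 21 + 7/306 = 6433/306)
(-75446 + M(-203, -69)) + R(q(-11)) = (-75446 + 2*(-203)*(-203 - 69)) + 6433/306 = (-75446 + 2*(-203)*(-272)) + 6433/306 = (-75446 + 110432) + 6433/306 = 34986 + 6433/306 = 10712149/306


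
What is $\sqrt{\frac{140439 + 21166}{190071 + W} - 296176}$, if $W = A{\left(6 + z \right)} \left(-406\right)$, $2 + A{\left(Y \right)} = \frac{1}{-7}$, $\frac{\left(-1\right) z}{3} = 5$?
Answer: $\frac{i \sqrt{10798091615280351}}{190941} \approx 544.22 i$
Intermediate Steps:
$z = -15$ ($z = \left(-3\right) 5 = -15$)
$A{\left(Y \right)} = - \frac{15}{7}$ ($A{\left(Y \right)} = -2 + \frac{1}{-7} = -2 - \frac{1}{7} = - \frac{15}{7}$)
$W = 870$ ($W = \left(- \frac{15}{7}\right) \left(-406\right) = 870$)
$\sqrt{\frac{140439 + 21166}{190071 + W} - 296176} = \sqrt{\frac{140439 + 21166}{190071 + 870} - 296176} = \sqrt{\frac{161605}{190941} - 296176} = \sqrt{- \frac{56551980011}{190941}} = \frac{i \sqrt{10798091615280351}}{190941}$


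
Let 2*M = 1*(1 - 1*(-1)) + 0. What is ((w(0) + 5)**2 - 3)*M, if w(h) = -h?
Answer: 22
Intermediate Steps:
M = 1 (M = (1*(1 - 1*(-1)) + 0)/2 = (1*(1 + 1) + 0)/2 = (1*2 + 0)/2 = (2 + 0)/2 = (1/2)*2 = 1)
((w(0) + 5)**2 - 3)*M = ((-1*0 + 5)**2 - 3)*1 = ((0 + 5)**2 - 3)*1 = (5**2 - 3)*1 = (25 - 3)*1 = 22*1 = 22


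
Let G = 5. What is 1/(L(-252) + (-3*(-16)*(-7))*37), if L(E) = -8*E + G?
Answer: -1/10411 ≈ -9.6052e-5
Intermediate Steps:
L(E) = 5 - 8*E (L(E) = -8*E + 5 = 5 - 8*E)
1/(L(-252) + (-3*(-16)*(-7))*37) = 1/((5 - 8*(-252)) + (-3*(-16)*(-7))*37) = 1/((5 + 2016) + (48*(-7))*37) = 1/(2021 - 336*37) = 1/(2021 - 12432) = 1/(-10411) = -1/10411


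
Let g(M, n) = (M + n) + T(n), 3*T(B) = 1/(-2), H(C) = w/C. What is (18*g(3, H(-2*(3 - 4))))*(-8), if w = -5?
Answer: -48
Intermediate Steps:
H(C) = -5/C
T(B) = -⅙ (T(B) = (⅓)/(-2) = (⅓)*(-½) = -⅙)
g(M, n) = -⅙ + M + n (g(M, n) = (M + n) - ⅙ = -⅙ + M + n)
(18*g(3, H(-2*(3 - 4))))*(-8) = (18*(-⅙ + 3 - 5*(-1/(2*(3 - 4)))))*(-8) = (18*(-⅙ + 3 - 5/((-2*(-1)))))*(-8) = (18*(-⅙ + 3 - 5/2))*(-8) = (18*(⅓))*(-8) = 6*(-8) = -48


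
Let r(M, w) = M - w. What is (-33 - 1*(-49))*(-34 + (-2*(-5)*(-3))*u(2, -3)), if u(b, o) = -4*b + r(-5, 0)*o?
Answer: -3904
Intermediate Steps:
u(b, o) = -5*o - 4*b (u(b, o) = -4*b + (-5 - 1*0)*o = -4*b + (-5 + 0)*o = -4*b - 5*o = -5*o - 4*b)
(-33 - 1*(-49))*(-34 + (-2*(-5)*(-3))*u(2, -3)) = (-33 - 1*(-49))*(-34 + (-2*(-5)*(-3))*(-5*(-3) - 4*2)) = (-33 + 49)*(-34 + (10*(-3))*(15 - 8)) = 16*(-34 - 30*7) = 16*(-34 - 210) = 16*(-244) = -3904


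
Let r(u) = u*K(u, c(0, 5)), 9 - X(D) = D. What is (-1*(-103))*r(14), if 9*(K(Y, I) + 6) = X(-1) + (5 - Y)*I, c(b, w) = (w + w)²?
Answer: -1361248/9 ≈ -1.5125e+5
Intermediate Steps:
X(D) = 9 - D
c(b, w) = 4*w² (c(b, w) = (2*w)² = 4*w²)
K(Y, I) = -44/9 + I*(5 - Y)/9 (K(Y, I) = -6 + ((9 - 1*(-1)) + (5 - Y)*I)/9 = -6 + ((9 + 1) + I*(5 - Y))/9 = -6 + (10 + I*(5 - Y))/9 = -6 + (10/9 + I*(5 - Y)/9) = -44/9 + I*(5 - Y)/9)
r(u) = u*(152/3 - 100*u/9) (r(u) = u*(-44/9 + 5*(4*5²)/9 - 4*5²*u/9) = u*(-44/9 + 5*(4*25)/9 - 4*25*u/9) = u*(-44/9 + (5/9)*100 - ⅑*100*u) = u*(-44/9 + 500/9 - 100*u/9) = u*(152/3 - 100*u/9))
(-1*(-103))*r(14) = (-1*(-103))*((4/9)*14*(114 - 25*14)) = 103*((4/9)*14*(114 - 350)) = 103*((4/9)*14*(-236)) = 103*(-13216/9) = -1361248/9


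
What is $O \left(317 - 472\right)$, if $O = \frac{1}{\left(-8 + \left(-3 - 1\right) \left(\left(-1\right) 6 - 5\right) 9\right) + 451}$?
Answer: $- \frac{155}{839} \approx -0.18474$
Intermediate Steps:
$O = \frac{1}{839}$ ($O = \frac{1}{\left(-8 + - 4 \left(-6 - 5\right) 9\right) + 451} = \frac{1}{\left(-8 + \left(-4\right) \left(-11\right) 9\right) + 451} = \frac{1}{\left(-8 + 44 \cdot 9\right) + 451} = \frac{1}{\left(-8 + 396\right) + 451} = \frac{1}{388 + 451} = \frac{1}{839} \approx 0.0011919$)
$O \left(317 - 472\right) = \frac{317 - 472}{839} = \frac{1}{839} \left(-155\right) = - \frac{155}{839}$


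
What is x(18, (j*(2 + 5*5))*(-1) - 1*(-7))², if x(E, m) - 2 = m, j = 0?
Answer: 81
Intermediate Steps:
x(E, m) = 2 + m
x(18, (j*(2 + 5*5))*(-1) - 1*(-7))² = (2 + ((0*(2 + 5*5))*(-1) - 1*(-7)))² = (2 + ((0*(2 + 25))*(-1) + 7))² = (2 + ((0*27)*(-1) + 7))² = (2 + (0*(-1) + 7))² = (2 + (0 + 7))² = (2 + 7)² = 9² = 81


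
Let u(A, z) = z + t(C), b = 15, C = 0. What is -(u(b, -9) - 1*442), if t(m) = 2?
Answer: 449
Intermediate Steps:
u(A, z) = 2 + z (u(A, z) = z + 2 = 2 + z)
-(u(b, -9) - 1*442) = -((2 - 9) - 1*442) = -(-7 - 442) = -1*(-449) = 449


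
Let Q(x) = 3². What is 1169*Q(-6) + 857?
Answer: 11378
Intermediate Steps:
Q(x) = 9
1169*Q(-6) + 857 = 1169*9 + 857 = 10521 + 857 = 11378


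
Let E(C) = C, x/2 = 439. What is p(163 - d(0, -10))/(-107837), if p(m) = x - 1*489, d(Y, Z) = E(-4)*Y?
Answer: -389/107837 ≈ -0.0036073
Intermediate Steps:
x = 878 (x = 2*439 = 878)
d(Y, Z) = -4*Y
p(m) = 389 (p(m) = 878 - 1*489 = 878 - 489 = 389)
p(163 - d(0, -10))/(-107837) = 389/(-107837) = 389*(-1/107837) = -389/107837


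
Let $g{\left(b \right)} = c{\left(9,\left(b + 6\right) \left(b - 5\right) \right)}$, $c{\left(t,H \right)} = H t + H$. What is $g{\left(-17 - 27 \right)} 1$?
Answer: $18620$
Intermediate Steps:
$c{\left(t,H \right)} = H + H t$
$g{\left(b \right)} = 10 \left(-5 + b\right) \left(6 + b\right)$ ($g{\left(b \right)} = \left(b + 6\right) \left(b - 5\right) \left(1 + 9\right) = \left(6 + b\right) \left(-5 + b\right) 10 = \left(-5 + b\right) \left(6 + b\right) 10 = 10 \left(-5 + b\right) \left(6 + b\right)$)
$g{\left(-17 - 27 \right)} 1 = \left(-300 + 10 \left(-17 - 27\right) + 10 \left(-17 - 27\right)^{2}\right) 1 = \left(-300 + 10 \left(-44\right) + 10 \left(-44\right)^{2}\right) 1 = \left(-300 - 440 + 10 \cdot 1936\right) 1 = \left(-300 - 440 + 19360\right) 1 = 18620 \cdot 1 = 18620$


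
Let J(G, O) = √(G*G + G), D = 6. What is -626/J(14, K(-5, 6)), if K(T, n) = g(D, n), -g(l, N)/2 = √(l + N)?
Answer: -313*√210/105 ≈ -43.198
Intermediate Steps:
g(l, N) = -2*√(N + l) (g(l, N) = -2*√(l + N) = -2*√(N + l))
K(T, n) = -2*√(6 + n) (K(T, n) = -2*√(n + 6) = -2*√(6 + n))
J(G, O) = √(G + G²) (J(G, O) = √(G² + G) = √(G + G²))
-626/J(14, K(-5, 6)) = -626*√14/(14*√(1 + 14)) = -626*√210/210 = -313*√210/105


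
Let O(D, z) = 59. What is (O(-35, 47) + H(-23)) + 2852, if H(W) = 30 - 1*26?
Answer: 2915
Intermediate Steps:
H(W) = 4 (H(W) = 30 - 26 = 4)
(O(-35, 47) + H(-23)) + 2852 = (59 + 4) + 2852 = 63 + 2852 = 2915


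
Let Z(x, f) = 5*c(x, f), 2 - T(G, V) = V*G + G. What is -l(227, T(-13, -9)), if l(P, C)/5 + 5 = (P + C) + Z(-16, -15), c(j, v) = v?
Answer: -225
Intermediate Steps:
T(G, V) = 2 - G - G*V (T(G, V) = 2 - (V*G + G) = 2 - (G*V + G) = 2 - (G + G*V) = 2 + (-G - G*V) = 2 - G - G*V)
Z(x, f) = 5*f
l(P, C) = -400 + 5*C + 5*P (l(P, C) = -25 + 5*((P + C) + 5*(-15)) = -25 + 5*((C + P) - 75) = -25 + 5*(-75 + C + P) = -25 + (-375 + 5*C + 5*P) = -400 + 5*C + 5*P)
-l(227, T(-13, -9)) = -(-400 + 5*(2 - 1*(-13) - 1*(-13)*(-9)) + 5*227) = -(-400 + 5*(2 + 13 - 117) + 1135) = -(-400 + 5*(-102) + 1135) = -(-400 - 510 + 1135) = -1*225 = -225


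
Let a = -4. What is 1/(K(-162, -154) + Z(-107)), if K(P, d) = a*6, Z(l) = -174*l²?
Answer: -1/1992150 ≈ -5.0197e-7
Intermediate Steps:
K(P, d) = -24 (K(P, d) = -4*6 = -24)
1/(K(-162, -154) + Z(-107)) = 1/(-24 - 174*(-107)²) = 1/(-24 - 174*11449) = 1/(-24 - 1992126) = 1/(-1992150) = -1/1992150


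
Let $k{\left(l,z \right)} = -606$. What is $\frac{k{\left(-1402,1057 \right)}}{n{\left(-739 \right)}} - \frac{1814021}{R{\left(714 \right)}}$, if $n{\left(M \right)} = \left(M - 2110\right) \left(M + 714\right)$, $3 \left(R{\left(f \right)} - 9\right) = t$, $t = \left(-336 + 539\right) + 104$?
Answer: $- \frac{387611139579}{23789150} \approx -16294.0$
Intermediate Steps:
$t = 307$ ($t = 203 + 104 = 307$)
$R{\left(f \right)} = \frac{334}{3}$ ($R{\left(f \right)} = 9 + \frac{1}{3} \cdot 307 = 9 + \frac{307}{3} = \frac{334}{3}$)
$n{\left(M \right)} = \left(-2110 + M\right) \left(714 + M\right)$
$\frac{k{\left(-1402,1057 \right)}}{n{\left(-739 \right)}} - \frac{1814021}{R{\left(714 \right)}} = - \frac{606}{-1506540 + \left(-739\right)^{2} - -1031644} - \frac{1814021}{\frac{334}{3}} = - \frac{606}{-1506540 + 546121 + 1031644} - \frac{5442063}{334} = - \frac{606}{71225} - \frac{5442063}{334} = - \frac{387611139579}{23789150}$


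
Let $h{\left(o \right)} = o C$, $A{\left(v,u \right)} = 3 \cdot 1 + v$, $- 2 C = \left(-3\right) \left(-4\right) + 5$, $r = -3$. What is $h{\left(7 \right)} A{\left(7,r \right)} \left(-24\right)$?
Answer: $14280$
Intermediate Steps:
$C = - \frac{17}{2}$ ($C = - \frac{\left(-3\right) \left(-4\right) + 5}{2} = - \frac{12 + 5}{2} = \left(- \frac{1}{2}\right) 17 = - \frac{17}{2} \approx -8.5$)
$A{\left(v,u \right)} = 3 + v$
$h{\left(o \right)} = - \frac{17 o}{2}$ ($h{\left(o \right)} = o \left(- \frac{17}{2}\right) = - \frac{17 o}{2}$)
$h{\left(7 \right)} A{\left(7,r \right)} \left(-24\right) = \left(- \frac{17}{2}\right) 7 \left(3 + 7\right) \left(-24\right) = \left(- \frac{119}{2}\right) 10 \left(-24\right) = \left(-595\right) \left(-24\right) = 14280$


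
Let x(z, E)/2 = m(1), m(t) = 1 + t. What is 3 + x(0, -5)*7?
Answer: 31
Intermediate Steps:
x(z, E) = 4 (x(z, E) = 2*(1 + 1) = 2*2 = 4)
3 + x(0, -5)*7 = 3 + 4*7 = 3 + 28 = 31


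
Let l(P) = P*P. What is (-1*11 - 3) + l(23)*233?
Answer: 123243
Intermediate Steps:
l(P) = P²
(-1*11 - 3) + l(23)*233 = (-1*11 - 3) + 23²*233 = (-11 - 3) + 529*233 = -14 + 123257 = 123243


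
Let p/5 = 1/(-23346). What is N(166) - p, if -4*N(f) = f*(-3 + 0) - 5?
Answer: 5871529/46692 ≈ 125.75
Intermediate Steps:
N(f) = 5/4 + 3*f/4 (N(f) = -(f*(-3 + 0) - 5)/4 = -(f*(-3) - 5)/4 = -(-3*f - 5)/4 = -(-5 - 3*f)/4 = 5/4 + 3*f/4)
p = -5/23346 (p = 5/(-23346) = 5*(-1/23346) = -5/23346 ≈ -0.00021417)
N(166) - p = (5/4 + (¾)*166) - 1*(-5/23346) = (5/4 + 249/2) + 5/23346 = 503/4 + 5/23346 = 5871529/46692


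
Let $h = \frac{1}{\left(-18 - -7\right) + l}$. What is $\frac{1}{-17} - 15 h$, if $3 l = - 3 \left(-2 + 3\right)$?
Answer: $\frac{81}{68} \approx 1.1912$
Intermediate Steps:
$l = -1$ ($l = \frac{\left(-3\right) \left(-2 + 3\right)}{3} = \frac{\left(-3\right) 1}{3} = \frac{1}{3} \left(-3\right) = -1$)
$h = - \frac{1}{12}$ ($h = \frac{1}{\left(-18 - -7\right) - 1} = \frac{1}{\left(-18 + 7\right) - 1} = \frac{1}{-11 - 1} = \frac{1}{-12} = - \frac{1}{12} \approx -0.083333$)
$\frac{1}{-17} - 15 h = \frac{1}{-17} - - \frac{5}{4} = - \frac{1}{17} + \frac{5}{4} = \frac{81}{68}$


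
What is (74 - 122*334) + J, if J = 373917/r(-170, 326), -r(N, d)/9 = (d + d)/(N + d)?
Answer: -8250169/163 ≈ -50615.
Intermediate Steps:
r(N, d) = -18*d/(N + d) (r(N, d) = -9*(d + d)/(N + d) = -9*2*d/(N + d) = -18*d/(N + d))
J = -1620307/163 (J = 373917/((-18*326/(-170 + 326))) = 373917/((-18*326/156)) = 373917/((-18*326*1/156)) = 373917/(-489/13) = 373917*(-13/489) = -1620307/163 ≈ -9940.5)
(74 - 122*334) + J = (74 - 122*334) - 1620307/163 = (74 - 40748) - 1620307/163 = -40674 - 1620307/163 = -8250169/163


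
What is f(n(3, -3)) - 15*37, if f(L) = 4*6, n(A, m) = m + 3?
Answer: -531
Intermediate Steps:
n(A, m) = 3 + m
f(L) = 24
f(n(3, -3)) - 15*37 = 24 - 15*37 = 24 - 555 = -531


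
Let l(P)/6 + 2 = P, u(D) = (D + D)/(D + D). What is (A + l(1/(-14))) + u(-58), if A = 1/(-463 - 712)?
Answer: -94007/8225 ≈ -11.429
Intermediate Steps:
u(D) = 1 (u(D) = (2*D)/((2*D)) = (2*D)*(1/(2*D)) = 1)
l(P) = -12 + 6*P
A = -1/1175 (A = 1/(-1175) = -1/1175 ≈ -0.00085106)
(A + l(1/(-14))) + u(-58) = (-1/1175 + (-12 + 6/(-14))) + 1 = (-1/1175 + (-12 + 6*(-1/14))) + 1 = (-1/1175 + (-12 - 3/7)) + 1 = (-1/1175 - 87/7) + 1 = -102232/8225 + 1 = -94007/8225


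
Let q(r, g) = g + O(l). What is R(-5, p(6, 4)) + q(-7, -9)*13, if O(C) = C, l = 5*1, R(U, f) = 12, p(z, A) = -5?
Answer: -40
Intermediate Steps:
l = 5
q(r, g) = 5 + g (q(r, g) = g + 5 = 5 + g)
R(-5, p(6, 4)) + q(-7, -9)*13 = 12 + (5 - 9)*13 = 12 - 4*13 = 12 - 52 = -40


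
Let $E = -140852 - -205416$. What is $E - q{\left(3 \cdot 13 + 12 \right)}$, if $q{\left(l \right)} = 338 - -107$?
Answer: $64119$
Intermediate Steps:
$q{\left(l \right)} = 445$ ($q{\left(l \right)} = 338 + 107 = 445$)
$E = 64564$ ($E = -140852 + 205416 = 64564$)
$E - q{\left(3 \cdot 13 + 12 \right)} = 64564 - 445 = 64119$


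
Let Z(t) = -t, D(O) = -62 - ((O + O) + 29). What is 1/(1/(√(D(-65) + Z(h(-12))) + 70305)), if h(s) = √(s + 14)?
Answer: 70305 + √(39 - √2) ≈ 70311.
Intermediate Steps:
h(s) = √(14 + s)
D(O) = -91 - 2*O (D(O) = -62 - (2*O + 29) = -62 - (29 + 2*O) = -62 + (-29 - 2*O) = -91 - 2*O)
1/(1/(√(D(-65) + Z(h(-12))) + 70305)) = 1/(1/(√((-91 - 2*(-65)) - √(14 - 12)) + 70305)) = 1/(1/(√((-91 + 130) - √2) + 70305)) = 1/(1/(√(39 - √2) + 70305)) = 1/(1/(70305 + √(39 - √2))) = 70305 + √(39 - √2)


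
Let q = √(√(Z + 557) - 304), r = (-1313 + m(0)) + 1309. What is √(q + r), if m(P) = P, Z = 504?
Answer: √(-4 + I*√(304 - √1061)) ≈ 2.545 + 3.2368*I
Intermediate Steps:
r = -4 (r = (-1313 + 0) + 1309 = -1313 + 1309 = -4)
q = √(-304 + √1061) (q = √(√(504 + 557) - 304) = √(√1061 - 304) = √(-304 + √1061) ≈ 16.475*I)
√(q + r) = √(√(-304 + √1061) - 4) = √(-4 + √(-304 + √1061))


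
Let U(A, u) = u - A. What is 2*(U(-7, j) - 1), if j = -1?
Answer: 10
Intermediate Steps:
2*(U(-7, j) - 1) = 2*((-1 - 1*(-7)) - 1) = 2*((-1 + 7) - 1) = 2*(6 - 1) = 2*5 = 10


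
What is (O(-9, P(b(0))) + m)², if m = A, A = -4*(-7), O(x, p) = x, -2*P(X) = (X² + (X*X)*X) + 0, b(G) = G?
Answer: 361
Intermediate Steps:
P(X) = -X²/2 - X³/2 (P(X) = -((X² + (X*X)*X) + 0)/2 = -((X² + X²*X) + 0)/2 = -((X² + X³) + 0)/2 = -(X² + X³)/2 = -X²/2 - X³/2)
A = 28
m = 28
(O(-9, P(b(0))) + m)² = (-9 + 28)² = 19² = 361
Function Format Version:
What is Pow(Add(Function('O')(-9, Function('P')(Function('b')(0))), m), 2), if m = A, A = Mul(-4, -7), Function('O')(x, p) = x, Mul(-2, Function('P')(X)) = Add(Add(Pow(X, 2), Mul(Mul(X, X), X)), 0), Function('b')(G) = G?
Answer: 361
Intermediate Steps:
Function('P')(X) = Add(Mul(Rational(-1, 2), Pow(X, 2)), Mul(Rational(-1, 2), Pow(X, 3))) (Function('P')(X) = Mul(Rational(-1, 2), Add(Add(Pow(X, 2), Mul(Mul(X, X), X)), 0)) = Mul(Rational(-1, 2), Add(Add(Pow(X, 2), Mul(Pow(X, 2), X)), 0)) = Mul(Rational(-1, 2), Add(Add(Pow(X, 2), Pow(X, 3)), 0)) = Mul(Rational(-1, 2), Add(Pow(X, 2), Pow(X, 3))) = Add(Mul(Rational(-1, 2), Pow(X, 2)), Mul(Rational(-1, 2), Pow(X, 3))))
A = 28
m = 28
Pow(Add(Function('O')(-9, Function('P')(Function('b')(0))), m), 2) = Pow(Add(-9, 28), 2) = Pow(19, 2) = 361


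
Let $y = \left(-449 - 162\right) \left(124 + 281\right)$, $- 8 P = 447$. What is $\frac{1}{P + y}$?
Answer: $- \frac{8}{1980087} \approx -4.0402 \cdot 10^{-6}$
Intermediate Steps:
$P = - \frac{447}{8}$ ($P = \left(- \frac{1}{8}\right) 447 = - \frac{447}{8} \approx -55.875$)
$y = -247455$ ($y = \left(-611\right) 405 = -247455$)
$\frac{1}{P + y} = \frac{1}{- \frac{447}{8} - 247455} = \frac{1}{- \frac{1980087}{8}} = - \frac{8}{1980087}$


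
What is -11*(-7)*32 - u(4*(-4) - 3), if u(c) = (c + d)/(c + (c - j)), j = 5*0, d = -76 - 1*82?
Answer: 93455/38 ≈ 2459.3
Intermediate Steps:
d = -158 (d = -76 - 82 = -158)
j = 0
u(c) = (-158 + c)/(2*c) (u(c) = (c - 158)/(c + (c - 1*0)) = (-158 + c)/(c + (c + 0)) = (-158 + c)/(c + c) = (-158 + c)/((2*c)) = (-158 + c)*(1/(2*c)) = (-158 + c)/(2*c))
-11*(-7)*32 - u(4*(-4) - 3) = -11*(-7)*32 - (-158 + (4*(-4) - 3))/(2*(4*(-4) - 3)) = 77*32 - (-158 + (-16 - 3))/(2*(-16 - 3)) = 2464 - (-158 - 19)/(2*(-19)) = 2464 - (-1)*(-177)/(2*19) = 2464 - 1*177/38 = 2464 - 177/38 = 93455/38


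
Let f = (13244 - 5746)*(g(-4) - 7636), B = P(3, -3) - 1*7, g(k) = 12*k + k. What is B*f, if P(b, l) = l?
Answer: 576446240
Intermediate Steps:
g(k) = 13*k
B = -10 (B = -3 - 1*7 = -3 - 7 = -10)
f = -57644624 (f = (13244 - 5746)*(13*(-4) - 7636) = 7498*(-52 - 7636) = 7498*(-7688) = -57644624)
B*f = -10*(-57644624) = 576446240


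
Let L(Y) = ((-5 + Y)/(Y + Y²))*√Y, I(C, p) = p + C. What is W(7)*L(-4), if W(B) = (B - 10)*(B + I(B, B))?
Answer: 189*I/2 ≈ 94.5*I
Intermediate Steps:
I(C, p) = C + p
L(Y) = √Y*(-5 + Y)/(Y + Y²) (L(Y) = ((-5 + Y)/(Y + Y²))*√Y = √Y*(-5 + Y)/(Y + Y²))
W(B) = 3*B*(-10 + B) (W(B) = (B - 10)*(B + (B + B)) = (-10 + B)*(B + 2*B) = (-10 + B)*(3*B) = 3*B*(-10 + B))
W(7)*L(-4) = (3*7*(-10 + 7))*((-5 - 4)/(√(-4)*(1 - 4))) = (3*7*(-3))*(-I/2*(-9)/(-3)) = -63*(-I/2)*(-1)*(-9)/3 = -(-189)*I/2 = 189*I/2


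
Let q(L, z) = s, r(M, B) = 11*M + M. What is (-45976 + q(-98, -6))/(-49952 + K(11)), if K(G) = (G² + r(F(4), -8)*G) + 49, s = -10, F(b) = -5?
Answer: 22993/25221 ≈ 0.91166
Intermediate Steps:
r(M, B) = 12*M
q(L, z) = -10
K(G) = 49 + G² - 60*G (K(G) = (G² + (12*(-5))*G) + 49 = (G² - 60*G) + 49 = 49 + G² - 60*G)
(-45976 + q(-98, -6))/(-49952 + K(11)) = (-45976 - 10)/(-49952 + (49 + 11² - 60*11)) = -45986/(-49952 + (49 + 121 - 660)) = -45986/(-49952 - 490) = -45986/(-50442) = -45986*(-1/50442) = 22993/25221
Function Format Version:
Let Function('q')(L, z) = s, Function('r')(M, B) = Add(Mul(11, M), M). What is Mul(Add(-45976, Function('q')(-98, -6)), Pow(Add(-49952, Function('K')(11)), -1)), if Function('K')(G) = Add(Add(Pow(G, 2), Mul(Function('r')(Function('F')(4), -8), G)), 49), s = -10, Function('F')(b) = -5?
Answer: Rational(22993, 25221) ≈ 0.91166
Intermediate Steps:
Function('r')(M, B) = Mul(12, M)
Function('q')(L, z) = -10
Function('K')(G) = Add(49, Pow(G, 2), Mul(-60, G)) (Function('K')(G) = Add(Add(Pow(G, 2), Mul(Mul(12, -5), G)), 49) = Add(Add(Pow(G, 2), Mul(-60, G)), 49) = Add(49, Pow(G, 2), Mul(-60, G)))
Mul(Add(-45976, Function('q')(-98, -6)), Pow(Add(-49952, Function('K')(11)), -1)) = Mul(Add(-45976, -10), Pow(Add(-49952, Add(49, Pow(11, 2), Mul(-60, 11))), -1)) = Mul(-45986, Pow(Add(-49952, Add(49, 121, -660)), -1)) = Mul(-45986, Pow(Add(-49952, -490), -1)) = Mul(-45986, Pow(-50442, -1)) = Mul(-45986, Rational(-1, 50442)) = Rational(22993, 25221)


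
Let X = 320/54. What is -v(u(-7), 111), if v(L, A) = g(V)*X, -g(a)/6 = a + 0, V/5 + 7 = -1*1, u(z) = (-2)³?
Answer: -12800/9 ≈ -1422.2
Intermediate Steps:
u(z) = -8
V = -40 (V = -35 + 5*(-1*1) = -35 + 5*(-1) = -35 - 5 = -40)
g(a) = -6*a (g(a) = -6*(a + 0) = -6*a)
X = 160/27 (X = 320*(1/54) = 160/27 ≈ 5.9259)
v(L, A) = 12800/9 (v(L, A) = -6*(-40)*(160/27) = 240*(160/27) = 12800/9)
-v(u(-7), 111) = -1*12800/9 = -12800/9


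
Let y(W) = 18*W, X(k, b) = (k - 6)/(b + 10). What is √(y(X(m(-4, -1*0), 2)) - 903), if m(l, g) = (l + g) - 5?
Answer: I*√3702/2 ≈ 30.422*I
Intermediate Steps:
m(l, g) = -5 + g + l (m(l, g) = (g + l) - 5 = -5 + g + l)
X(k, b) = (-6 + k)/(10 + b)
√(y(X(m(-4, -1*0), 2)) - 903) = √(18*((-6 + (-5 - 1*0 - 4))/(10 + 2)) - 903) = √(18*((-6 + (-5 + 0 - 4))/12) - 903) = √(18*((-6 - 9)/12) - 903) = √(18*((1/12)*(-15)) - 903) = √(18*(-5/4) - 903) = √(-45/2 - 903) = √(-1851/2) = I*√3702/2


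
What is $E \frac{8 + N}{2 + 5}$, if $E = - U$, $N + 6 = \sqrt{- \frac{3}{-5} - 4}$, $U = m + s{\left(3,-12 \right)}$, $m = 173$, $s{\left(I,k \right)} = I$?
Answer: $- \frac{352}{7} - \frac{176 i \sqrt{85}}{35} \approx -50.286 - 46.361 i$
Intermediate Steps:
$U = 176$ ($U = 173 + 3 = 176$)
$N = -6 + \frac{i \sqrt{85}}{5}$ ($N = -6 + \sqrt{- \frac{3}{-5} - 4} = -6 + \sqrt{\left(-3\right) \left(- \frac{1}{5}\right) - 4} = -6 + \sqrt{\frac{3}{5} - 4} = -6 + \sqrt{- \frac{17}{5}} = -6 + \frac{i \sqrt{85}}{5} \approx -6.0 + 1.8439 i$)
$E = -176$ ($E = \left(-1\right) 176 = -176$)
$E \frac{8 + N}{2 + 5} = - 176 \frac{8 - \left(6 - \frac{i \sqrt{85}}{5}\right)}{2 + 5} = - 176 \frac{2 + \frac{i \sqrt{85}}{5}}{7} = - 176 \left(2 + \frac{i \sqrt{85}}{5}\right) \frac{1}{7} = - 176 \left(\frac{2}{7} + \frac{i \sqrt{85}}{35}\right) = - \frac{352}{7} - \frac{176 i \sqrt{85}}{35}$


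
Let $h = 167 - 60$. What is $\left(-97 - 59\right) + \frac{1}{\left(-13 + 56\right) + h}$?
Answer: $- \frac{23399}{150} \approx -155.99$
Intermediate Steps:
$h = 107$ ($h = 167 - 60 = 107$)
$\left(-97 - 59\right) + \frac{1}{\left(-13 + 56\right) + h} = \left(-97 - 59\right) + \frac{1}{\left(-13 + 56\right) + 107} = -156 + \frac{1}{43 + 107} = -156 + \frac{1}{150} = - \frac{23399}{150}$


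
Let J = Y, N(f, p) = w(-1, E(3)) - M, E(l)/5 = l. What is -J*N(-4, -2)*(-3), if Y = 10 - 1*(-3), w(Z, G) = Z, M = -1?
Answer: 0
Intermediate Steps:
E(l) = 5*l
N(f, p) = 0 (N(f, p) = -1 - 1*(-1) = -1 + 1 = 0)
Y = 13 (Y = 10 + 3 = 13)
J = 13
-J*N(-4, -2)*(-3) = -13*0*(-3) = -0*(-3) = -1*0 = 0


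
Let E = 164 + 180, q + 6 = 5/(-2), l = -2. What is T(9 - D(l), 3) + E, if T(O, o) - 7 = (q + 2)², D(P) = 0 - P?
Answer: 1573/4 ≈ 393.25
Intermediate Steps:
q = -17/2 (q = -6 + 5/(-2) = -6 + 5*(-½) = -6 - 5/2 = -17/2 ≈ -8.5000)
D(P) = -P
T(O, o) = 197/4 (T(O, o) = 7 + (-17/2 + 2)² = 7 + (-13/2)² = 7 + 169/4 = 197/4)
E = 344
T(9 - D(l), 3) + E = 197/4 + 344 = 1573/4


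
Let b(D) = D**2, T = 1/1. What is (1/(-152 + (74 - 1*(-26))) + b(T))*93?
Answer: 4743/52 ≈ 91.212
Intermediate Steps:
T = 1
(1/(-152 + (74 - 1*(-26))) + b(T))*93 = (1/(-152 + (74 - 1*(-26))) + 1**2)*93 = (1/(-152 + (74 + 26)) + 1)*93 = (1/(-152 + 100) + 1)*93 = (1/(-52) + 1)*93 = (-1/52 + 1)*93 = (51/52)*93 = 4743/52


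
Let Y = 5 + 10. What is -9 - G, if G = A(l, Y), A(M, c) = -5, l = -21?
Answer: -4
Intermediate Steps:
Y = 15
G = -5
-9 - G = -9 - 1*(-5) = -9 + 5 = -4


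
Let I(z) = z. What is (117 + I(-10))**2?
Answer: 11449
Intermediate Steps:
(117 + I(-10))**2 = (117 - 10)**2 = 107**2 = 11449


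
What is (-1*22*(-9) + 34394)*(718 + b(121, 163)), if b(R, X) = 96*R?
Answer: 426657728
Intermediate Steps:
(-1*22*(-9) + 34394)*(718 + b(121, 163)) = (-1*22*(-9) + 34394)*(718 + 96*121) = (-22*(-9) + 34394)*(718 + 11616) = (198 + 34394)*12334 = 34592*12334 = 426657728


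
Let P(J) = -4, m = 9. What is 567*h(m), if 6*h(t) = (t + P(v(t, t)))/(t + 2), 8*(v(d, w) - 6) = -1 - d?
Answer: 945/22 ≈ 42.955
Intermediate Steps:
v(d, w) = 47/8 - d/8 (v(d, w) = 6 + (-1 - d)/8 = 6 + (-⅛ - d/8) = 47/8 - d/8)
h(t) = (-4 + t)/(6*(2 + t)) (h(t) = ((t - 4)/(t + 2))/6 = ((-4 + t)/(2 + t))/6 = (-4 + t)/(6*(2 + t)))
567*h(m) = 567*((-4 + 9)/(6*(2 + 9))) = 567*((⅙)*5/11) = 567*((⅙)*(1/11)*5) = 567*(5/66) = 945/22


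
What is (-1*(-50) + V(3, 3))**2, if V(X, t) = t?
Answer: 2809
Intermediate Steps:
(-1*(-50) + V(3, 3))**2 = (-1*(-50) + 3)**2 = (50 + 3)**2 = 53**2 = 2809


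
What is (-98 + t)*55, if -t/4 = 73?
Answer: -21450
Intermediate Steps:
t = -292 (t = -4*73 = -292)
(-98 + t)*55 = (-98 - 292)*55 = -390*55 = -21450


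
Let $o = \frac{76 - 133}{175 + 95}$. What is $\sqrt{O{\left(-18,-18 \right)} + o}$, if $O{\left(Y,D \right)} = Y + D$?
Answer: $\frac{i \sqrt{32590}}{30} \approx 6.0176 i$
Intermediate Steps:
$O{\left(Y,D \right)} = D + Y$
$o = - \frac{19}{90}$ ($o = - \frac{57}{270} = \left(-57\right) \frac{1}{270} = - \frac{19}{90} \approx -0.21111$)
$\sqrt{O{\left(-18,-18 \right)} + o} = \sqrt{\left(-18 - 18\right) - \frac{19}{90}} = \sqrt{-36 - \frac{19}{90}} = \sqrt{- \frac{3259}{90}} = \frac{i \sqrt{32590}}{30}$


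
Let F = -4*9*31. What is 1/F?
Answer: -1/1116 ≈ -0.00089606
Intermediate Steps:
F = -1116 (F = -36*31 = -1116)
1/F = 1/(-1116) = -1/1116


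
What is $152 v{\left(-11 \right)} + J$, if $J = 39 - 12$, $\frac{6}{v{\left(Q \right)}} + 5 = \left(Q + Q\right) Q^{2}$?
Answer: $\frac{23699}{889} \approx 26.658$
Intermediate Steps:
$v{\left(Q \right)} = \frac{6}{-5 + 2 Q^{3}}$ ($v{\left(Q \right)} = \frac{6}{-5 + \left(Q + Q\right) Q^{2}} = \frac{6}{-5 + 2 Q Q^{2}} = \frac{6}{-5 + 2 Q^{3}}$)
$J = 27$ ($J = 39 - 12 = 27$)
$152 v{\left(-11 \right)} + J = 152 \frac{6}{-5 + 2 \left(-11\right)^{3}} + 27 = 152 \frac{6}{-5 + 2 \left(-1331\right)} + 27 = 152 \frac{6}{-5 - 2662} + 27 = 152 \frac{6}{-2667} + 27 = 152 \cdot 6 \left(- \frac{1}{2667}\right) + 27 = 152 \left(- \frac{2}{889}\right) + 27 = - \frac{304}{889} + 27 = \frac{23699}{889}$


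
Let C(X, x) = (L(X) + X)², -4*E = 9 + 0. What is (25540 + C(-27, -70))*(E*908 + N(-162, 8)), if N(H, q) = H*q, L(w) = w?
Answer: -95014584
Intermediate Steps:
E = -9/4 (E = -(9 + 0)/4 = -¼*9 = -9/4 ≈ -2.2500)
C(X, x) = 4*X² (C(X, x) = (X + X)² = (2*X)² = 4*X²)
(25540 + C(-27, -70))*(E*908 + N(-162, 8)) = (25540 + 4*(-27)²)*(-9/4*908 - 162*8) = (25540 + 4*729)*(-2043 - 1296) = (25540 + 2916)*(-3339) = 28456*(-3339) = -95014584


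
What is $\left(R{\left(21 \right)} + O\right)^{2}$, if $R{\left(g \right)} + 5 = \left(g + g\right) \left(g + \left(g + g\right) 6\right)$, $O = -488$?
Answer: $120406729$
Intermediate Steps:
$R{\left(g \right)} = -5 + 26 g^{2}$ ($R{\left(g \right)} = -5 + \left(g + g\right) \left(g + \left(g + g\right) 6\right) = -5 + 2 g \left(g + 2 g 6\right) = -5 + 2 g \left(g + 12 g\right) = -5 + 2 g 13 g = -5 + 26 g^{2}$)
$\left(R{\left(21 \right)} + O\right)^{2} = \left(\left(-5 + 26 \cdot 21^{2}\right) - 488\right)^{2} = \left(\left(-5 + 26 \cdot 441\right) - 488\right)^{2} = \left(\left(-5 + 11466\right) - 488\right)^{2} = \left(11461 - 488\right)^{2} = 10973^{2} = 120406729$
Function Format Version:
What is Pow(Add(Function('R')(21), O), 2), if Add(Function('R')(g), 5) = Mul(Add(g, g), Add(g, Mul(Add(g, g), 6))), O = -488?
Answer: 120406729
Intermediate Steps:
Function('R')(g) = Add(-5, Mul(26, Pow(g, 2))) (Function('R')(g) = Add(-5, Mul(Add(g, g), Add(g, Mul(Add(g, g), 6)))) = Add(-5, Mul(Mul(2, g), Add(g, Mul(Mul(2, g), 6)))) = Add(-5, Mul(Mul(2, g), Add(g, Mul(12, g)))) = Add(-5, Mul(Mul(2, g), Mul(13, g))) = Add(-5, Mul(26, Pow(g, 2))))
Pow(Add(Function('R')(21), O), 2) = Pow(Add(Add(-5, Mul(26, Pow(21, 2))), -488), 2) = Pow(Add(Add(-5, Mul(26, 441)), -488), 2) = Pow(Add(Add(-5, 11466), -488), 2) = Pow(Add(11461, -488), 2) = Pow(10973, 2) = 120406729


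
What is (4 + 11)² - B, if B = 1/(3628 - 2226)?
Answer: 315449/1402 ≈ 225.00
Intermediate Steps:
B = 1/1402 ≈ 0.00071327
(4 + 11)² - B = (4 + 11)² - 1*1/1402 = 15² - 1/1402 = 225 - 1/1402 = 315449/1402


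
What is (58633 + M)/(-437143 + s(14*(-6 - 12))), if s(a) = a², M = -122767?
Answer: 9162/53377 ≈ 0.17165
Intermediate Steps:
(58633 + M)/(-437143 + s(14*(-6 - 12))) = (58633 - 122767)/(-437143 + (14*(-6 - 12))²) = -64134/(-437143 + (14*(-18))²) = -64134/(-437143 + (-252)²) = -64134/(-437143 + 63504) = -64134/(-373639) = -64134*(-1/373639) = 9162/53377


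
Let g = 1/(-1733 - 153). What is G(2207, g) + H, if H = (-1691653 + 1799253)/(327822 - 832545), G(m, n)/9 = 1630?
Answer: 7404178810/504723 ≈ 14670.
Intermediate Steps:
g = -1/1886 (g = 1/(-1886) = -1/1886 ≈ -0.00053022)
G(m, n) = 14670 (G(m, n) = 9*1630 = 14670)
H = -107600/504723 (H = 107600/(-504723) = 107600*(-1/504723) = -107600/504723 ≈ -0.21319)
G(2207, g) + H = 14670 - 107600/504723 = 7404178810/504723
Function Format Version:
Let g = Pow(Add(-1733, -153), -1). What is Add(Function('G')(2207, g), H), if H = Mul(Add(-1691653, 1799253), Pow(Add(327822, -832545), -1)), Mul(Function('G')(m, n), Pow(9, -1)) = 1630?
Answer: Rational(7404178810, 504723) ≈ 14670.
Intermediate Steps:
g = Rational(-1, 1886) (g = Pow(-1886, -1) = Rational(-1, 1886) ≈ -0.00053022)
Function('G')(m, n) = 14670 (Function('G')(m, n) = Mul(9, 1630) = 14670)
H = Rational(-107600, 504723) (H = Mul(107600, Pow(-504723, -1)) = Mul(107600, Rational(-1, 504723)) = Rational(-107600, 504723) ≈ -0.21319)
Add(Function('G')(2207, g), H) = Add(14670, Rational(-107600, 504723)) = Rational(7404178810, 504723)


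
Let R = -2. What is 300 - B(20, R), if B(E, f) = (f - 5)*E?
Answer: 440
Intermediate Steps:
B(E, f) = E*(-5 + f) (B(E, f) = (-5 + f)*E = E*(-5 + f))
300 - B(20, R) = 300 - 20*(-5 - 2) = 300 - 20*(-7) = 300 - 1*(-140) = 300 + 140 = 440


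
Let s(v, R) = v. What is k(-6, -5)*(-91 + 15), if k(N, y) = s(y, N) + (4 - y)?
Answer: -304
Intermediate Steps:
k(N, y) = 4 (k(N, y) = y + (4 - y) = 4)
k(-6, -5)*(-91 + 15) = 4*(-91 + 15) = 4*(-76) = -304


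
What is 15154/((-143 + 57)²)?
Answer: 7577/3698 ≈ 2.0489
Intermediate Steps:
15154/((-143 + 57)²) = 15154/((-86)²) = 15154/7396 = 15154*(1/7396) = 7577/3698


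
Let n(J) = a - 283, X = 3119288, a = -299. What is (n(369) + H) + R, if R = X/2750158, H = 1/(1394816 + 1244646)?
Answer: -2108234200237229/3629468767498 ≈ -580.87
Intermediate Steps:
n(J) = -582 (n(J) = -299 - 283 = -582)
H = 1/2639462 ≈ 3.7887e-7
R = 1559644/1375079 (R = 3119288/2750158 = 3119288*(1/2750158) = 1559644/1375079 ≈ 1.1342)
(n(369) + H) + R = (-582 + 1/2639462) + 1559644/1375079 = -1536166883/2639462 + 1559644/1375079 = -2108234200237229/3629468767498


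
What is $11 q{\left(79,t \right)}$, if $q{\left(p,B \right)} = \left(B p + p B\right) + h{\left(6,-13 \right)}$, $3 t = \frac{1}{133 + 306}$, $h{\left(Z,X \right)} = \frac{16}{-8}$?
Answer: $- \frac{27236}{1317} \approx -20.68$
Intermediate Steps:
$h{\left(Z,X \right)} = -2$ ($h{\left(Z,X \right)} = 16 \left(- \frac{1}{8}\right) = -2$)
$t = \frac{1}{1317}$ ($t = \frac{1}{3 \left(133 + 306\right)} = \frac{1}{3 \cdot 439} = \frac{1}{3} \cdot \frac{1}{439} = \frac{1}{1317} \approx 0.0007593$)
$q{\left(p,B \right)} = -2 + 2 B p$ ($q{\left(p,B \right)} = \left(B p + p B\right) - 2 = \left(B p + B p\right) - 2 = 2 B p - 2 = -2 + 2 B p$)
$11 q{\left(79,t \right)} = 11 \left(-2 + 2 \cdot \frac{1}{1317} \cdot 79\right) = 11 \left(-2 + \frac{158}{1317}\right) = 11 \left(- \frac{2476}{1317}\right) = - \frac{27236}{1317}$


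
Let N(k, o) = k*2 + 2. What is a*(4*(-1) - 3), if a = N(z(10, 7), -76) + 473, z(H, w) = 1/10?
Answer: -16632/5 ≈ -3326.4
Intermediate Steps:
z(H, w) = 1/10
N(k, o) = 2 + 2*k (N(k, o) = 2*k + 2 = 2 + 2*k)
a = 2376/5 (a = (2 + 2*(1/10)) + 473 = (2 + 1/5) + 473 = 11/5 + 473 = 2376/5 ≈ 475.20)
a*(4*(-1) - 3) = 2376*(4*(-1) - 3)/5 = 2376*(-4 - 3)/5 = (2376/5)*(-7) = -16632/5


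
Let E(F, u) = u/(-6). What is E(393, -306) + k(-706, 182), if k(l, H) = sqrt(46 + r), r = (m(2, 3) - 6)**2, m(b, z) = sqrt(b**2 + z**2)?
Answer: 51 + sqrt(95 - 12*sqrt(13)) ≈ 58.193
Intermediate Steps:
r = (-6 + sqrt(13))**2 (r = (sqrt(2**2 + 3**2) - 6)**2 = (sqrt(4 + 9) - 6)**2 = (sqrt(13) - 6)**2 = (-6 + sqrt(13))**2 ≈ 5.7334)
E(F, u) = -u/6 (E(F, u) = u*(-1/6) = -u/6)
k(l, H) = sqrt(46 + (6 - sqrt(13))**2)
E(393, -306) + k(-706, 182) = -1/6*(-306) + sqrt(95 - 12*sqrt(13)) = 51 + sqrt(95 - 12*sqrt(13))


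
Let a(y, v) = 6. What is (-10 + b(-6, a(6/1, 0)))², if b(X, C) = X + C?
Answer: 100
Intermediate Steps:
b(X, C) = C + X
(-10 + b(-6, a(6/1, 0)))² = (-10 + (6 - 6))² = (-10 + 0)² = (-10)² = 100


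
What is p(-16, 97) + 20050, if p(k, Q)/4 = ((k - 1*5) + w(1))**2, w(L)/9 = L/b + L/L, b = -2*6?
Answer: 82801/4 ≈ 20700.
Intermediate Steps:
b = -12
w(L) = 9 - 3*L/4 (w(L) = 9*(L/(-12) + L/L) = 9*(L*(-1/12) + 1) = 9*(-L/12 + 1) = 9*(1 - L/12) = 9 - 3*L/4)
p(k, Q) = 4*(13/4 + k)**2 (p(k, Q) = 4*((k - 1*5) + (9 - 3/4*1))**2 = 4*((k - 5) + (9 - 3/4))**2 = 4*((-5 + k) + 33/4)**2 = 4*(13/4 + k)**2)
p(-16, 97) + 20050 = (13 + 4*(-16))**2/4 + 20050 = (13 - 64)**2/4 + 20050 = (1/4)*(-51)**2 + 20050 = (1/4)*2601 + 20050 = 2601/4 + 20050 = 82801/4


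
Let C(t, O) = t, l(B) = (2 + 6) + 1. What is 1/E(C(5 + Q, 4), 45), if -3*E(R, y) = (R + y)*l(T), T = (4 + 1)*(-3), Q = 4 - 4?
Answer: -1/150 ≈ -0.0066667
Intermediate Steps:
Q = 0
T = -15 (T = 5*(-3) = -15)
l(B) = 9 (l(B) = 8 + 1 = 9)
E(R, y) = -3*R - 3*y (E(R, y) = -(R + y)*9/3 = -(9*R + 9*y)/3 = -3*R - 3*y)
1/E(C(5 + Q, 4), 45) = 1/(-3*(5 + 0) - 3*45) = 1/(-3*5 - 135) = 1/(-15 - 135) = 1/(-150) = -1/150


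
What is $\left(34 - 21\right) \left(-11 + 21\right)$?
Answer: $130$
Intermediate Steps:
$\left(34 - 21\right) \left(-11 + 21\right) = 13 \cdot 10 = 130$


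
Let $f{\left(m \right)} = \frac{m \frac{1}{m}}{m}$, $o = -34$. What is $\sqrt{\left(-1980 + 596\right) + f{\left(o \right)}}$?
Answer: $\frac{i \sqrt{1599938}}{34} \approx 37.203 i$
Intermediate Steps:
$f{\left(m \right)} = \frac{1}{m}$ ($f{\left(m \right)} = 1 \frac{1}{m} = \frac{1}{m}$)
$\sqrt{\left(-1980 + 596\right) + f{\left(o \right)}} = \sqrt{\left(-1980 + 596\right) + \frac{1}{-34}} = \sqrt{-1384 - \frac{1}{34}} = \sqrt{- \frac{47057}{34}} = \frac{i \sqrt{1599938}}{34}$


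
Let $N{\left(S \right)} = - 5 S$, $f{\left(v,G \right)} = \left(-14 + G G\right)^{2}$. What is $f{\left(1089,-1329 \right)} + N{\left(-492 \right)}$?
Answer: $3119557817989$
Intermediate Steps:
$f{\left(v,G \right)} = \left(-14 + G^{2}\right)^{2}$
$f{\left(1089,-1329 \right)} + N{\left(-492 \right)} = \left(-14 + \left(-1329\right)^{2}\right)^{2} - -2460 = \left(-14 + 1766241\right)^{2} + 2460 = 1766227^{2} + 2460 = 3119557815529 + 2460 = 3119557817989$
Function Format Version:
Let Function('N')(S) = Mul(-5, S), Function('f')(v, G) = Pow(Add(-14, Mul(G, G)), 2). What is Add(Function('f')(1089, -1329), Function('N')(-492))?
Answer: 3119557817989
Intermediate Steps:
Function('f')(v, G) = Pow(Add(-14, Pow(G, 2)), 2)
Add(Function('f')(1089, -1329), Function('N')(-492)) = Add(Pow(Add(-14, Pow(-1329, 2)), 2), Mul(-5, -492)) = Add(Pow(Add(-14, 1766241), 2), 2460) = Add(Pow(1766227, 2), 2460) = Add(3119557815529, 2460) = 3119557817989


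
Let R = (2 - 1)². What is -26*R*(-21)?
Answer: 546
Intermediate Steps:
R = 1 (R = 1² = 1)
-26*R*(-21) = -26*1*(-21) = -26*(-21) = 546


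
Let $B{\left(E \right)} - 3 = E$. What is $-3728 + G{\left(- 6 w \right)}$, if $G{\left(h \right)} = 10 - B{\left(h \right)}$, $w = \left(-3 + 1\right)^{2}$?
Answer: $-3697$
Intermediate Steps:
$B{\left(E \right)} = 3 + E$
$w = 4$ ($w = \left(-2\right)^{2} = 4$)
$G{\left(h \right)} = 7 - h$ ($G{\left(h \right)} = 10 - \left(3 + h\right) = 7 - h$)
$-3728 + G{\left(- 6 w \right)} = -3728 - \left(-7 - 24\right) = -3728 + \left(7 - -24\right) = -3728 + \left(7 + 24\right) = -3728 + 31 = -3697$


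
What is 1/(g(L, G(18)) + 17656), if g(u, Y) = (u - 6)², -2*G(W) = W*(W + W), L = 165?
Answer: 1/42937 ≈ 2.3290e-5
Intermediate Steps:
G(W) = -W² (G(W) = -W*(W + W)/2 = -W*2*W/2 = -W²)
g(u, Y) = (-6 + u)²
1/(g(L, G(18)) + 17656) = 1/((-6 + 165)² + 17656) = 1/(159² + 17656) = 1/(25281 + 17656) = 1/42937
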